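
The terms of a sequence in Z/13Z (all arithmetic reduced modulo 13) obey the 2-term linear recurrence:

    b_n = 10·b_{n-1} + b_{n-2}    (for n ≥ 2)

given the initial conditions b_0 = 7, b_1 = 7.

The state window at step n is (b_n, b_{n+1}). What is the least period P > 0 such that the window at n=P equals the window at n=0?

n=0: window = (7, 7)
n=1: window = (7, 12)
n=2: window = (12, 10)
n=3: window = (10, 8)
n=4: window = (8, 12)
n=5: window = (12, 11)
n=6: window = (11, 5)
n=7: window = (5, 9)
n=8: window = (9, 4)
n=9: window = (4, 10)
n=10: window = (10, 0)
n=11: window = (0, 10)
n=12: window = (10, 9)
n=13: window = (9, 9)
n=14: window = (9, 8)
n=15: window = (8, 11)
n=16: window = (11, 1)
n=17: window = (1, 8)
n=18: window = (8, 3)
n=19: window = (3, 12)
n=20: window = (12, 6)
n=21: window = (6, 7)
n=22: window = (7, 11)
n=23: window = (11, 0)
n=24: window = (0, 11)
n=25: window = (11, 6)
n=26: window = (6, 6)
n=27: window = (6, 1)
n=28: window = (1, 3)
n=29: window = (3, 5)
n=30: window = (5, 1)
n=31: window = (1, 2)
n=32: window = (2, 8)
n=33: window = (8, 4)
n=34: window = (4, 9)
n=35: window = (9, 3)
n=36: window = (3, 0)
n=37: window = (0, 3)
n=38: window = (3, 4)
n=39: window = (4, 4)
n=40: window = (4, 5)
…
n=50: window = (0, 2)
n=51: window = (2, 7)
n=52: window = (7, 7)
window at n=52 equals window at n=0 → period = 52

52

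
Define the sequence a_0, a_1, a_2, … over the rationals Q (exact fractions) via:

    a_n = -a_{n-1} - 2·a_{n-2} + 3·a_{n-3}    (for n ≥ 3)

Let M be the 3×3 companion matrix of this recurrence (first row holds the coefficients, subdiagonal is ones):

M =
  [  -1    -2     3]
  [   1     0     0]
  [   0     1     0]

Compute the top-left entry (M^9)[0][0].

269

(M^9)[0][0] is the top entry after applying M 9 times to the unit state (1, 0, 0). Equivalently it is h_{11} for the auxiliary sequence (h_n) obeying the same recurrence with h_2 = 1 and h_i = 0 for 0 ≤ i < 2:
h_3 = -1·1 + -2·0 + 3·0 = -1
h_4 = -1·-1 + -2·1 + 3·0 = -1
h_5 = -1·-1 + -2·-1 + 3·1 = 6
h_6 = -1·6 + -2·-1 + 3·-1 = -7
h_7 = -1·-7 + -2·6 + 3·-1 = -8
h_8 = -1·-8 + -2·-7 + 3·6 = 40
h_9 = -1·40 + -2·-8 + 3·-7 = -45
h_10 = -1·-45 + -2·40 + 3·-8 = -59
h_11 = -1·-59 + -2·-45 + 3·40 = 269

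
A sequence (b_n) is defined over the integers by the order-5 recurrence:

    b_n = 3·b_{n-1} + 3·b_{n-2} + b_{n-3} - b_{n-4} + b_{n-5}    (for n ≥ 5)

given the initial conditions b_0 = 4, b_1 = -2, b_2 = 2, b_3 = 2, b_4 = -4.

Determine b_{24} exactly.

b_5 = 3·-4 + 3·2 + 1·2 + -1·-2 + 1·4 = 2
b_6 = 3·2 + 3·-4 + 1·2 + -1·2 + 1·-2 = -8
b_7 = 3·-8 + 3·2 + 1·-4 + -1·2 + 1·2 = -22
b_8 = 3·-22 + 3·-8 + 1·2 + -1·-4 + 1·2 = -82
b_9 = 3·-82 + 3·-22 + 1·-8 + -1·2 + 1·-4 = -326
b_10 = 3·-326 + 3·-82 + 1·-22 + -1·-8 + 1·2 = -1236
b_11 = 3·-1236 + 3·-326 + 1·-82 + -1·-22 + 1·-8 = -4754
b_12 = 3·-4754 + 3·-1236 + 1·-326 + -1·-82 + 1·-22 = -18236
b_13 = 3·-18236 + 3·-4754 + 1·-1236 + -1·-326 + 1·-82 = -69962
b_14 = 3·-69962 + 3·-18236 + 1·-4754 + -1·-1236 + 1·-326 = -268438
b_15 = 3·-268438 + 3·-69962 + 1·-18236 + -1·-4754 + 1·-1236 = -1029918
b_16 = 3·-1029918 + 3·-268438 + 1·-69962 + -1·-18236 + 1·-4754 = -3951548
b_17 = 3·-3951548 + 3·-1029918 + 1·-268438 + -1·-69962 + 1·-18236 = -15161110
b_18 = 3·-15161110 + 3·-3951548 + 1·-1029918 + -1·-268438 + 1·-69962 = -58169416
b_19 = 3·-58169416 + 3·-15161110 + 1·-3951548 + -1·-1029918 + 1·-268438 = -223181646
b_20 = 3·-223181646 + 3·-58169416 + 1·-15161110 + -1·-3951548 + 1·-1029918 = -856292666
b_21 = 3·-856292666 + 3·-223181646 + 1·-58169416 + -1·-15161110 + 1·-3951548 = -3285382790
b_22 = 3·-3285382790 + 3·-856292666 + 1·-223181646 + -1·-58169416 + 1·-15161110 = -12605199708
b_23 = 3·-12605199708 + 3·-3285382790 + 1·-856292666 + -1·-223181646 + 1·-58169416 = -48363027930
b_24 = 3·-48363027930 + 3·-12605199708 + 1·-3285382790 + -1·-856292666 + 1·-223181646 = -185556954684

-185556954684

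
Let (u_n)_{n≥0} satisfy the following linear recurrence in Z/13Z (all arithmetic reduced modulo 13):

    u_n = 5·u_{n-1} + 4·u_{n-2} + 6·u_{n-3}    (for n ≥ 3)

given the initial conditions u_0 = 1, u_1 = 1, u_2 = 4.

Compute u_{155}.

u_3 = 5·4 + 4·1 + 6·1 = 4
u_4 = 5·4 + 4·4 + 6·1 = 3
u_5 = 5·3 + 4·4 + 6·4 = 3
u_6 = 5·3 + 4·3 + 6·4 = 12
u_7 = 5·12 + 4·3 + 6·3 = 12
u_8 = 5·12 + 4·12 + 6·3 = 9
u_9 = 5·9 + 4·12 + 6·12 = 9
u_10 = 5·9 + 4·9 + 6·12 = 10
u_11 = 5·10 + 4·9 + 6·9 = 10
u_12 = 5·10 + 4·10 + 6·9 = 1
u_13 = 5·1 + 4·10 + 6·10 = 1
u_14 = 5·1 + 4·1 + 6·10 = 4
(u_12, u_13, u_14) = (1, 1, 4) = (u_0, u_1, u_2), so the sequence has period 12.
155 ≡ 11 (mod 12), hence u_155 = u_11 = 10.

10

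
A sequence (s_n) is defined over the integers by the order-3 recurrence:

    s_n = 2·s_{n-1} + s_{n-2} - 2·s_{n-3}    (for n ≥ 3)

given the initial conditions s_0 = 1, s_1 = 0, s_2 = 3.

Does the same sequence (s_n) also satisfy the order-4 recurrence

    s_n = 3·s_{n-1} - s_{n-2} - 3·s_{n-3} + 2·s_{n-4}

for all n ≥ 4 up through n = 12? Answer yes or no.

Terms s_0..s_12: 1, 0, 3, 4, 11, 20, 43, 84, 171, 340, 683, 1364, 2731
n=4: candidate gives 11, actual s_4 = 11 ✓
n=5: candidate gives 20, actual s_5 = 20 ✓
n=6: candidate gives 43, actual s_6 = 43 ✓
n=7: candidate gives 84, actual s_7 = 84 ✓
n=8: candidate gives 171, actual s_8 = 171 ✓
n=9: candidate gives 340, actual s_9 = 340 ✓
n=10: candidate gives 683, actual s_10 = 683 ✓
n=11: candidate gives 1364, actual s_11 = 1364 ✓
n=12: candidate gives 2731, actual s_12 = 2731 ✓

yes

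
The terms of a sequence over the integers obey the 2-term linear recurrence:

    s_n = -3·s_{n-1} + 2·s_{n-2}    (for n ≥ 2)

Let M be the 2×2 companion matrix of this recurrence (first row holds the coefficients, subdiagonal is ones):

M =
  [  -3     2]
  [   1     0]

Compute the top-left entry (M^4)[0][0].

(M^4)[0][0] is the top entry after applying M 4 times to the unit state (1, 0). Equivalently it is h_{5} for the auxiliary sequence (h_n) obeying the same recurrence with h_1 = 1 and h_i = 0 for 0 ≤ i < 1:
h_2 = -3·1 + 2·0 = -3
h_3 = -3·-3 + 2·1 = 11
h_4 = -3·11 + 2·-3 = -39
h_5 = -3·-39 + 2·11 = 139

139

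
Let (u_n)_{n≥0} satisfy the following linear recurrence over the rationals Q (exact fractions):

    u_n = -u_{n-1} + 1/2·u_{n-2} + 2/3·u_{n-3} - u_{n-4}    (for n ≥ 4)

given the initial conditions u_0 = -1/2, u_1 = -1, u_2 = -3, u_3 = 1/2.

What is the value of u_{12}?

-457/864

u_4 = -1·1/2 + 1/2·-3 + 2/3·-1 + -1·-1/2 = -13/6
u_5 = -1·-13/6 + 1/2·1/2 + 2/3·-3 + -1·-1 = 17/12
u_6 = -1·17/12 + 1/2·-13/6 + 2/3·1/2 + -1·-3 = 5/6
u_7 = -1·5/6 + 1/2·17/12 + 2/3·-13/6 + -1·1/2 = -149/72
u_8 = -1·-149/72 + 1/2·5/6 + 2/3·17/12 + -1·-13/6 = 403/72
u_9 = -1·403/72 + 1/2·-149/72 + 2/3·5/6 + -1·17/12 = -1079/144
u_10 = -1·-1079/144 + 1/2·403/72 + 2/3·-149/72 + -1·5/6 = 1745/216
u_11 = -1·1745/216 + 1/2·-1079/144 + 2/3·403/72 + -1·-149/72 = -1735/288
u_12 = -1·-1735/288 + 1/2·1745/216 + 2/3·-1079/144 + -1·403/72 = -457/864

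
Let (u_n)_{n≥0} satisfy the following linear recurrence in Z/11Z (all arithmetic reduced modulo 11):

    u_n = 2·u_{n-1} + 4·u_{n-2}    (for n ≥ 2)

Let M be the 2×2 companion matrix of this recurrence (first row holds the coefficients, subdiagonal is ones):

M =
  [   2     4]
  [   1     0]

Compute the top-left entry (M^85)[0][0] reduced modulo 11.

3

(M^85)[0][0] is the top entry after applying M 85 times to the unit state (1, 0). Equivalently it is h_{86} for the auxiliary sequence (h_n) obeying the same recurrence with h_1 = 1 and h_i = 0 for 0 ≤ i < 1:
h_2 = 2·1 + 4·0 = 2
h_3 = 2·2 + 4·1 = 8
h_4 = 2·8 + 4·2 = 2
h_5 = 2·2 + 4·8 = 3
h_6 = 2·3 + 4·2 = 3
h_7 = 2·3 + 4·3 = 7
h_8 = 2·7 + 4·3 = 4
h_9 = 2·4 + 4·7 = 3
h_10 = 2·3 + 4·4 = 0
h_11 = 2·0 + 4·3 = 1
(h_10, h_11) = (0, 1) = (h_0, h_1), so the sequence has period 10.
86 ≡ 6 (mod 10), hence h_86 = h_6 = 3.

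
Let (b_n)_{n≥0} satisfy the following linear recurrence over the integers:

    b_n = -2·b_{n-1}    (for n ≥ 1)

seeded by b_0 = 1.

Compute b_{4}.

16

b_1 = -2·1 = -2
b_2 = -2·-2 = 4
b_3 = -2·4 = -8
b_4 = -2·-8 = 16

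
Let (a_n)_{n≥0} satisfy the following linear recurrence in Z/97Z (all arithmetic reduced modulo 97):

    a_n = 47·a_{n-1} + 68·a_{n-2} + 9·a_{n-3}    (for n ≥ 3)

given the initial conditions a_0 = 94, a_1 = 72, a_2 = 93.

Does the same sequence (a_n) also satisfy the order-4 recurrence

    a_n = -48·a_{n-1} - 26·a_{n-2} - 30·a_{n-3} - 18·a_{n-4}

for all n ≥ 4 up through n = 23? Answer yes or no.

yes

Terms a_0..a_23: 94, 72, 93, 25, 96, 65, 11, 78, 52, 87, 82, 53, 23, 88, 66, 78, 22, 45, 45, 38, 13, 11, 94, 45
n=4: candidate gives 96, actual a_4 = 96 ✓
n=5: candidate gives 65, actual a_5 = 65 ✓
n=6: candidate gives 11, actual a_6 = 11 ✓
n=7: candidate gives 78, actual a_7 = 78 ✓
n=8: candidate gives 52, actual a_8 = 52 ✓
n=9: candidate gives 87, actual a_9 = 87 ✓
n=10: candidate gives 82, actual a_10 = 82 ✓
n=11: candidate gives 53, actual a_11 = 53 ✓
n=12: candidate gives 23, actual a_12 = 23 ✓
n=13: candidate gives 88, actual a_13 = 88 ✓
n=14: candidate gives 66, actual a_14 = 66 ✓
n=15: candidate gives 78, actual a_15 = 78 ✓
n=16: candidate gives 22, actual a_16 = 22 ✓
n=17: candidate gives 45, actual a_17 = 45 ✓
n=18: candidate gives 45, actual a_18 = 45 ✓
n=19: candidate gives 38, actual a_19 = 38 ✓
n=20: candidate gives 13, actual a_20 = 13 ✓
n=21: candidate gives 11, actual a_21 = 11 ✓
n=22: candidate gives 94, actual a_22 = 94 ✓
n=23: candidate gives 45, actual a_23 = 45 ✓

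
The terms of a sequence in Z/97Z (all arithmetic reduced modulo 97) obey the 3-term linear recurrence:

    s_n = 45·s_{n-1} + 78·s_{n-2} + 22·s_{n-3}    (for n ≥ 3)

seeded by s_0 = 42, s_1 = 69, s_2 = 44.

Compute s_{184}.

s_3 = 45·44 + 78·69 + 22·42 = 41
s_4 = 45·41 + 78·44 + 22·69 = 5
s_5 = 45·5 + 78·41 + 22·44 = 26
s_6 = 45·26 + 78·5 + 22·41 = 37
s_7 = 45·37 + 78·26 + 22·5 = 20
s_8 = 45·20 + 78·37 + 22·26 = 90
Continuing the recurrence:
  s_9 = 22;  s_10 = 11;  s_11 = 20;  s_12 = 11;  s_13 = 66;  s_14 = 0
  s_15 = 55;  s_16 = 47;  s_17 = 3;  s_18 = 64;  s_19 = 74;  s_20 = 46
  s_21 = 35;  s_22 = 1;  s_23 = 4;  s_24 = 58;  s_25 = 34;  s_26 = 31
  s_27 = 85;  s_28 = 7;  s_29 = 61;  s_30 = 20;  s_31 = 89;  s_32 = 20
  s_33 = 37;  s_34 = 42;  s_35 = 75;  s_36 = 93;  s_37 = 95;  s_38 = 84
  s_39 = 44;  s_40 = 49;  s_41 = 16;  s_42 = 78;  s_43 = 16;  s_44 = 75
  s_45 = 34;  s_46 = 69;  s_47 = 35;  s_48 = 42;  s_49 = 27;  s_50 = 23
  s_51 = 88;  s_52 = 43;  s_53 = 90;  s_54 = 28;  s_55 = 11;  s_56 = 3
  s_57 = 57;  s_58 = 34;  s_59 = 28;  s_60 = 25;  s_61 = 80;  s_62 = 55
  s_63 = 50;  s_64 = 55;  s_65 = 19;  s_66 = 37;  s_67 = 89;  s_68 = 34
  s_69 = 71;  s_70 = 45;  s_71 = 66;  s_72 = 88;  s_73 = 10;  s_74 = 36
  s_75 = 68;  s_76 = 74;  s_77 = 17;  s_78 = 79;  s_79 = 10;  s_80 = 2
  s_81 = 86;  s_82 = 75;  s_83 = 39;  s_84 = 88;  s_85 = 19;  s_86 = 41
  s_87 = 25;  s_88 = 85;  s_89 = 81;  s_90 = 58;  s_91 = 31;  s_92 = 38
  s_93 = 69;  s_94 = 58;  s_95 = 1;  s_96 = 73;  s_97 = 80;  s_98 = 4
  s_99 = 72;  s_100 = 74;  s_101 = 13;  s_102 = 84;  s_103 = 20;  s_104 = 75
  s_105 = 90;  s_106 = 58;  s_107 = 28;  s_108 = 4;  s_109 = 51;  s_110 = 22
  s_111 = 12;  s_112 = 80;  s_113 = 73;  s_114 = 89;  s_115 = 13;  s_116 = 15
  s_117 = 58;  s_118 = 89;  s_119 = 32;  s_120 = 55;  s_121 = 42;  s_122 = 94
  s_123 = 83;  s_124 = 60;  s_125 = 87;  s_126 = 42;  s_127 = 5;  s_128 = 80
  s_129 = 64;  s_130 = 15;  s_131 = 55;  s_132 = 9;  s_133 = 78;  s_134 = 87
  s_135 = 12;  s_136 = 21;  s_137 = 12;  s_138 = 17;  s_139 = 29;  s_140 = 82
  s_141 = 21;  s_142 = 25;  s_143 = 8;  s_144 = 56;  s_145 = 8;  s_146 = 54
  s_147 = 18;  s_148 = 57;  s_149 = 16;  s_150 = 33;  s_151 = 10;  s_152 = 78
  s_153 = 69;  s_154 = 0;  s_155 = 17;  s_156 = 52;  s_157 = 77;  s_158 = 38
  s_159 = 33;  s_160 = 32;  s_161 = 0;  s_162 = 21;  s_163 = 0;  s_164 = 86
  s_165 = 64;  s_166 = 82;  s_167 = 1;  s_168 = 89;  s_169 = 67;  s_170 = 85
  s_171 = 48;  s_172 = 79;  s_173 = 51;  s_174 = 7;  s_175 = 17;  s_176 = 8
  s_177 = 94;  s_178 = 87;  s_179 = 74;  s_180 = 59;  s_181 = 59;  s_182 = 58
s_183 = 45·58 + 78·59 + 22·59 = 71
s_184 = 45·71 + 78·58 + 22·59 = 93

93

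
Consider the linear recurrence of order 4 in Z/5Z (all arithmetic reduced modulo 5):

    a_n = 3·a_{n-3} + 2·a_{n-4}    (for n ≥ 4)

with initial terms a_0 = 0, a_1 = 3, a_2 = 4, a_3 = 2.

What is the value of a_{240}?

0

a_4 = 0·2 + 0·4 + 3·3 + 2·0 = 4
a_5 = 0·4 + 0·2 + 3·4 + 2·3 = 3
a_6 = 0·3 + 0·4 + 3·2 + 2·4 = 4
a_7 = 0·4 + 0·3 + 3·4 + 2·2 = 1
a_8 = 0·1 + 0·4 + 3·3 + 2·4 = 2
a_9 = 0·2 + 0·1 + 3·4 + 2·3 = 3
Continuing the recurrence:
  a_10 = 1;  a_11 = 3;  a_12 = 3;  a_13 = 4;  a_14 = 1;  a_15 = 0
  a_16 = 3;  a_17 = 1;  a_18 = 2;  a_19 = 4;  a_20 = 4;  a_21 = 3
  a_22 = 1;  a_23 = 0;  a_24 = 2;  a_25 = 4;  a_26 = 2;  a_27 = 1
  a_28 = 1;  a_29 = 4;  a_30 = 2;  a_31 = 0;  a_32 = 4;  a_33 = 4
  a_34 = 4;  a_35 = 2;  a_36 = 0;  a_37 = 0;  a_38 = 4;  a_39 = 4
  a_40 = 0;  a_41 = 2;  a_42 = 0;  a_43 = 3;  a_44 = 1;  a_45 = 4
  a_46 = 4;  a_47 = 4;  a_48 = 4;  a_49 = 0;  a_50 = 0;  a_51 = 0
  a_52 = 3;  a_53 = 0;  a_54 = 0;  a_55 = 4;  a_56 = 1;  a_57 = 0
  a_58 = 2;  a_59 = 1;  a_60 = 2;  a_61 = 1;  a_62 = 2;  a_63 = 3
  a_64 = 2;  a_65 = 3;  a_66 = 3;  a_67 = 2;  a_68 = 3;  a_69 = 0
  a_70 = 2;  a_71 = 3;  a_72 = 1;  a_73 = 1;  a_74 = 3;  a_75 = 4
  a_76 = 0;  a_77 = 1;  a_78 = 3;  a_79 = 3;  a_80 = 3;  a_81 = 1
  a_82 = 0;  a_83 = 0;  a_84 = 4;  a_85 = 2;  a_86 = 0;  a_87 = 2
  a_88 = 4;  a_89 = 4;  a_90 = 1;  a_91 = 1;  a_92 = 0;  a_93 = 1
  a_94 = 0;  a_95 = 2;  a_96 = 3;  a_97 = 2;  a_98 = 1;  a_99 = 3
  a_100 = 2;  a_101 = 2;  a_102 = 1;  a_103 = 2;  a_104 = 0;  a_105 = 2
  a_106 = 3;  a_107 = 4;  a_108 = 1;  a_109 = 3;  a_110 = 3;  a_111 = 1
  a_112 = 1;  a_113 = 0;  a_114 = 4;  a_115 = 0;  a_116 = 2;  a_117 = 2
  a_118 = 3;  a_119 = 1;  a_120 = 0;  a_121 = 3;  a_122 = 4;  a_123 = 2
  a_124 = 4;  a_125 = 3;  a_126 = 4;  a_127 = 1;  a_128 = 2;  a_129 = 3
  a_130 = 1;  a_131 = 3;  a_132 = 3;  a_133 = 4;  a_134 = 1;  a_135 = 0
  a_136 = 3;  a_137 = 1;  a_138 = 2;  a_139 = 4;  a_140 = 4;  a_141 = 3
  a_142 = 1;  a_143 = 0;  a_144 = 2;  a_145 = 4;  a_146 = 2;  a_147 = 1
  a_148 = 1;  a_149 = 4;  a_150 = 2;  a_151 = 0;  a_152 = 4;  a_153 = 4
  a_154 = 4;  a_155 = 2;  a_156 = 0;  a_157 = 0;  a_158 = 4;  a_159 = 4
  a_160 = 0;  a_161 = 2;  a_162 = 0;  a_163 = 3;  a_164 = 1;  a_165 = 4
  a_166 = 4;  a_167 = 4;  a_168 = 4;  a_169 = 0;  a_170 = 0;  a_171 = 0
  a_172 = 3;  a_173 = 0;  a_174 = 0;  a_175 = 4;  a_176 = 1;  a_177 = 0
  a_178 = 2;  a_179 = 1;  a_180 = 2;  a_181 = 1;  a_182 = 2;  a_183 = 3
  a_184 = 2;  a_185 = 3;  a_186 = 3;  a_187 = 2;  a_188 = 3;  a_189 = 0
  a_190 = 2;  a_191 = 3;  a_192 = 1;  a_193 = 1;  a_194 = 3;  a_195 = 4
  a_196 = 0;  a_197 = 1;  a_198 = 3;  a_199 = 3;  a_200 = 3;  a_201 = 1
  a_202 = 0;  a_203 = 0;  a_204 = 4;  a_205 = 2;  a_206 = 0;  a_207 = 2
  a_208 = 4;  a_209 = 4;  a_210 = 1;  a_211 = 1;  a_212 = 0;  a_213 = 1
  a_214 = 0;  a_215 = 2;  a_216 = 3;  a_217 = 2;  a_218 = 1;  a_219 = 3
  a_220 = 2;  a_221 = 2;  a_222 = 1;  a_223 = 2;  a_224 = 0;  a_225 = 2
  a_226 = 3;  a_227 = 4;  a_228 = 1;  a_229 = 3;  a_230 = 3;  a_231 = 1
  a_232 = 1;  a_233 = 0;  a_234 = 4;  a_235 = 0;  a_236 = 2;  a_237 = 2
  a_238 = 3
a_239 = 0·3 + 0·2 + 3·2 + 2·0 = 1
a_240 = 0·1 + 0·3 + 3·2 + 2·2 = 0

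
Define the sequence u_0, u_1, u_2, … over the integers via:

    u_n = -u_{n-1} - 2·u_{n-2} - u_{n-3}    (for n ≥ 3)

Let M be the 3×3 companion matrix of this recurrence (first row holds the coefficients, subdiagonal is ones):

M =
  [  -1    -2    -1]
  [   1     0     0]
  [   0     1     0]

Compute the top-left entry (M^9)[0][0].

(M^9)[0][0] is the top entry after applying M 9 times to the unit state (1, 0, 0). Equivalently it is h_{11} for the auxiliary sequence (h_n) obeying the same recurrence with h_2 = 1 and h_i = 0 for 0 ≤ i < 2:
h_3 = -1·1 + -2·0 + -1·0 = -1
h_4 = -1·-1 + -2·1 + -1·0 = -1
h_5 = -1·-1 + -2·-1 + -1·1 = 2
h_6 = -1·2 + -2·-1 + -1·-1 = 1
h_7 = -1·1 + -2·2 + -1·-1 = -4
h_8 = -1·-4 + -2·1 + -1·2 = 0
h_9 = -1·0 + -2·-4 + -1·1 = 7
h_10 = -1·7 + -2·0 + -1·-4 = -3
h_11 = -1·-3 + -2·7 + -1·0 = -11

-11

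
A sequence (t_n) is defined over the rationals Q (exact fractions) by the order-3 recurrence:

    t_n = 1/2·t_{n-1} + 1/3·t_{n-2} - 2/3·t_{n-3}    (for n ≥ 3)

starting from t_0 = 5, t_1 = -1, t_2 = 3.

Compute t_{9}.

233/10368

t_3 = 1/2·3 + 1/3·-1 + -2/3·5 = -13/6
t_4 = 1/2·-13/6 + 1/3·3 + -2/3·-1 = 7/12
t_5 = 1/2·7/12 + 1/3·-13/6 + -2/3·3 = -175/72
t_6 = 1/2·-175/72 + 1/3·7/12 + -2/3·-13/6 = 61/144
t_7 = 1/2·61/144 + 1/3·-175/72 + -2/3·7/12 = -853/864
t_8 = 1/2·-853/864 + 1/3·61/144 + -2/3·-175/72 = 2191/1728
t_9 = 1/2·2191/1728 + 1/3·-853/864 + -2/3·61/144 = 233/10368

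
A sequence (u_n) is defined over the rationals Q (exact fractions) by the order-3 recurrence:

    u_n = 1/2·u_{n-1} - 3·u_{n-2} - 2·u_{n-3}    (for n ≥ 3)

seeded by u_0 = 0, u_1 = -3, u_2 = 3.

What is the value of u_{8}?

16089/64

u_3 = 1/2·3 + -3·-3 + -2·0 = 21/2
u_4 = 1/2·21/2 + -3·3 + -2·-3 = 9/4
u_5 = 1/2·9/4 + -3·21/2 + -2·3 = -291/8
u_6 = 1/2·-291/8 + -3·9/4 + -2·21/2 = -735/16
u_7 = 1/2·-735/16 + -3·-291/8 + -2·9/4 = 2613/32
u_8 = 1/2·2613/32 + -3·-735/16 + -2·-291/8 = 16089/64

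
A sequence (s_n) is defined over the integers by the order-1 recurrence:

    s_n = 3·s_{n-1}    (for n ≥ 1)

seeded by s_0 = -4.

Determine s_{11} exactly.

s_1 = 3·-4 = -12
s_2 = 3·-12 = -36
s_3 = 3·-36 = -108
s_4 = 3·-108 = -324
s_5 = 3·-324 = -972
s_6 = 3·-972 = -2916
s_7 = 3·-2916 = -8748
s_8 = 3·-8748 = -26244
s_9 = 3·-26244 = -78732
s_10 = 3·-78732 = -236196
s_11 = 3·-236196 = -708588

-708588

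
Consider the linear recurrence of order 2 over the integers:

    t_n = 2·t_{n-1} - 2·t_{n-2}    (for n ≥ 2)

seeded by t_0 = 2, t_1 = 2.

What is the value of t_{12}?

t_2 = 2·2 + -2·2 = 0
t_3 = 2·0 + -2·2 = -4
t_4 = 2·-4 + -2·0 = -8
t_5 = 2·-8 + -2·-4 = -8
t_6 = 2·-8 + -2·-8 = 0
t_7 = 2·0 + -2·-8 = 16
t_8 = 2·16 + -2·0 = 32
t_9 = 2·32 + -2·16 = 32
t_10 = 2·32 + -2·32 = 0
t_11 = 2·0 + -2·32 = -64
t_12 = 2·-64 + -2·0 = -128

-128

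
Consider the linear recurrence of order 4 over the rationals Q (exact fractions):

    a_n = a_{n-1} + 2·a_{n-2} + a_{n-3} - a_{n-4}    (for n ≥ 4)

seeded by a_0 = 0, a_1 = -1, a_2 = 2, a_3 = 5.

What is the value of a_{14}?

a_4 = 1·5 + 2·2 + 1·-1 + -1·0 = 8
a_5 = 1·8 + 2·5 + 1·2 + -1·-1 = 21
a_6 = 1·21 + 2·8 + 1·5 + -1·2 = 40
a_7 = 1·40 + 2·21 + 1·8 + -1·5 = 85
a_8 = 1·85 + 2·40 + 1·21 + -1·8 = 178
a_9 = 1·178 + 2·85 + 1·40 + -1·21 = 367
a_10 = 1·367 + 2·178 + 1·85 + -1·40 = 768
a_11 = 1·768 + 2·367 + 1·178 + -1·85 = 1595
a_12 = 1·1595 + 2·768 + 1·367 + -1·178 = 3320
a_13 = 1·3320 + 2·1595 + 1·768 + -1·367 = 6911
a_14 = 1·6911 + 2·3320 + 1·1595 + -1·768 = 14378

14378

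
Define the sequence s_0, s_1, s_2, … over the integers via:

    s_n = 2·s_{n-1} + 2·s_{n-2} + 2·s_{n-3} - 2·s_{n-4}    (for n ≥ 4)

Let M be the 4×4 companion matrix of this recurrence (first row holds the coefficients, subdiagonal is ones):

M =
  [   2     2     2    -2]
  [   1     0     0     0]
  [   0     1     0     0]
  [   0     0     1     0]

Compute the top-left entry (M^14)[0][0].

1835904

(M^14)[0][0] is the top entry after applying M 14 times to the unit state (1, 0, 0, 0). Equivalently it is h_{17} for the auxiliary sequence (h_n) obeying the same recurrence with h_3 = 1 and h_i = 0 for 0 ≤ i < 3:
h_4 = 2·1 + 2·0 + 2·0 + -2·0 = 2
h_5 = 2·2 + 2·1 + 2·0 + -2·0 = 6
h_6 = 2·6 + 2·2 + 2·1 + -2·0 = 18
h_7 = 2·18 + 2·6 + 2·2 + -2·1 = 50
h_8 = 2·50 + 2·18 + 2·6 + -2·2 = 144
h_9 = 2·144 + 2·50 + 2·18 + -2·6 = 412
h_10 = 2·412 + 2·144 + 2·50 + -2·18 = 1176
h_11 = 2·1176 + 2·412 + 2·144 + -2·50 = 3364
h_12 = 2·3364 + 2·1176 + 2·412 + -2·144 = 9616
h_13 = 2·9616 + 2·3364 + 2·1176 + -2·412 = 27488
h_14 = 2·27488 + 2·9616 + 2·3364 + -2·1176 = 78584
h_15 = 2·78584 + 2·27488 + 2·9616 + -2·3364 = 224648
h_16 = 2·224648 + 2·78584 + 2·27488 + -2·9616 = 642208
h_17 = 2·642208 + 2·224648 + 2·78584 + -2·27488 = 1835904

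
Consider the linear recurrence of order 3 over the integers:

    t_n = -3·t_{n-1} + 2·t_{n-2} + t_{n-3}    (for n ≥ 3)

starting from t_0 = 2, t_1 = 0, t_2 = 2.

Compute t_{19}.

-2168759734

t_3 = -3·2 + 2·0 + 1·2 = -4
t_4 = -3·-4 + 2·2 + 1·0 = 16
t_5 = -3·16 + 2·-4 + 1·2 = -54
t_6 = -3·-54 + 2·16 + 1·-4 = 190
t_7 = -3·190 + 2·-54 + 1·16 = -662
t_8 = -3·-662 + 2·190 + 1·-54 = 2312
t_9 = -3·2312 + 2·-662 + 1·190 = -8070
t_10 = -3·-8070 + 2·2312 + 1·-662 = 28172
t_11 = -3·28172 + 2·-8070 + 1·2312 = -98344
t_12 = -3·-98344 + 2·28172 + 1·-8070 = 343306
t_13 = -3·343306 + 2·-98344 + 1·28172 = -1198434
t_14 = -3·-1198434 + 2·343306 + 1·-98344 = 4183570
t_15 = -3·4183570 + 2·-1198434 + 1·343306 = -14604272
t_16 = -3·-14604272 + 2·4183570 + 1·-1198434 = 50981522
t_17 = -3·50981522 + 2·-14604272 + 1·4183570 = -177969540
t_18 = -3·-177969540 + 2·50981522 + 1·-14604272 = 621267392
t_19 = -3·621267392 + 2·-177969540 + 1·50981522 = -2168759734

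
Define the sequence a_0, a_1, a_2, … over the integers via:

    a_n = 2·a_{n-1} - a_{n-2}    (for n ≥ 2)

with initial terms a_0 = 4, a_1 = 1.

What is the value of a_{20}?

a_2 = 2·1 + -1·4 = -2
a_3 = 2·-2 + -1·1 = -5
a_4 = 2·-5 + -1·-2 = -8
a_5 = 2·-8 + -1·-5 = -11
a_6 = 2·-11 + -1·-8 = -14
a_7 = 2·-14 + -1·-11 = -17
a_8 = 2·-17 + -1·-14 = -20
a_9 = 2·-20 + -1·-17 = -23
a_10 = 2·-23 + -1·-20 = -26
a_11 = 2·-26 + -1·-23 = -29
a_12 = 2·-29 + -1·-26 = -32
a_13 = 2·-32 + -1·-29 = -35
a_14 = 2·-35 + -1·-32 = -38
a_15 = 2·-38 + -1·-35 = -41
a_16 = 2·-41 + -1·-38 = -44
a_17 = 2·-44 + -1·-41 = -47
a_18 = 2·-47 + -1·-44 = -50
a_19 = 2·-50 + -1·-47 = -53
a_20 = 2·-53 + -1·-50 = -56

-56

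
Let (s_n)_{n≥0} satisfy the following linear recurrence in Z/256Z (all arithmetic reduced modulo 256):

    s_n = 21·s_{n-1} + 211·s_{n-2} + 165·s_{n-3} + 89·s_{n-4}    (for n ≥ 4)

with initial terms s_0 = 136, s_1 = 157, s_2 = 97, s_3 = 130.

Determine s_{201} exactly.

s_4 = 21·130 + 211·97 + 165·157 + 89·136 = 22
s_5 = 21·22 + 211·130 + 165·97 + 89·157 = 14
s_6 = 21·14 + 211·22 + 165·130 + 89·97 = 203
s_7 = 21·203 + 211·14 + 165·22 + 89·130 = 145
s_8 = 21·145 + 211·203 + 165·14 + 89·22 = 226
s_9 = 21·226 + 211·145 + 165·203 + 89·14 = 194
Continuing the recurrence:
  s_10 = 56;  s_11 = 145;  s_12 = 169;  s_13 = 234;  s_14 = 106;  s_15 = 230
  s_16 = 207;  s_17 = 57;  s_18 = 98;  s_19 = 102;  s_20 = 216;  s_21 = 197
  s_22 = 1;  s_23 = 34;  s_24 = 174;  s_25 = 110;  s_26 = 179;  s_27 = 81
  s_28 = 146;  s_29 = 90;  s_30 = 40;  s_31 = 185;  s_32 = 233;  s_33 = 170
  s_34 = 34;  s_35 = 102;  s_36 = 247;  s_37 = 89;  s_38 = 114;  s_39 = 94
  s_40 = 232;  s_41 = 237;  s_42 = 225;  s_43 = 2;  s_44 = 6;  s_45 = 142
  s_46 = 27;  s_47 = 209;  s_48 = 2;  s_49 = 50;  s_50 = 216;  s_51 = 225
  s_52 = 105;  s_53 = 170;  s_54 = 154;  s_55 = 166;  s_56 = 159;  s_57 = 57
  s_58 = 66;  s_59 = 150;  s_60 = 184;  s_61 = 21;  s_62 = 1;  s_63 = 34
  s_64 = 30;  s_65 = 110;  s_66 = 3;  s_67 = 17;  s_68 = 50;  s_69 = 74
  s_70 = 72;  s_71 = 9;  s_72 = 41;  s_73 = 234;  s_74 = 210;  s_75 = 166
  s_76 = 199;  s_77 = 217;  s_78 = 210;  s_79 = 14;  s_80 = 72;  s_81 = 61
  s_82 = 97;  s_83 = 130;  s_84 = 246;  s_85 = 14;  s_86 = 107;  s_87 = 17
  s_88 = 34;  s_89 = 162;  s_90 = 120;  s_91 = 49;  s_92 = 41;  s_93 = 106
  s_94 = 202;  s_95 = 102;  s_96 = 111;  s_97 = 57;  s_98 = 34;  s_99 = 198
  s_100 = 152;  s_101 = 101;  s_102 = 1;  s_103 = 34;  s_104 = 142;  s_105 = 110
  s_106 = 83;  s_107 = 209;  s_108 = 210;  s_109 = 58;  s_110 = 104;  s_111 = 89
  s_112 = 105;  s_113 = 42;  s_114 = 130;  s_115 = 230;  s_116 = 151;  s_117 = 89
  s_118 = 50;  s_119 = 190;  s_120 = 168;  s_121 = 141;  s_122 = 225;  s_123 = 2
  s_124 = 230;  s_125 = 142;  s_126 = 187;  s_127 = 81;  s_128 = 66;  s_129 = 18
  s_130 = 24;  s_131 = 129;  s_132 = 233;  s_133 = 42;  s_134 = 250;  s_135 = 38
  s_136 = 63;  s_137 = 57;  s_138 = 2;  s_139 = 246;  s_140 = 120;  s_141 = 181
  s_142 = 1;  s_143 = 34;  s_144 = 254;  s_145 = 110;  s_146 = 163;  s_147 = 145
  s_148 = 114;  s_149 = 42;  s_150 = 136;  s_151 = 169;  s_152 = 169;  s_153 = 106
  s_154 = 50;  s_155 = 38;  s_156 = 103;  s_157 = 217;  s_158 = 146;  s_159 = 110
  s_160 = 8;  s_161 = 221;  s_162 = 97;  s_163 = 130;  s_164 = 214;  s_165 = 14
  s_166 = 11;  s_167 = 145;  s_168 = 98;  s_169 = 130;  s_170 = 184;  s_171 = 209
  s_172 = 169;  s_173 = 234;  s_174 = 42;  s_175 = 230;  s_176 = 15;  s_177 = 57
  s_178 = 226;  s_179 = 38;  s_180 = 88;  s_181 = 5;  s_182 = 1;  s_183 = 34
  s_184 = 110;  s_185 = 110;  s_186 = 243;  s_187 = 81;  s_188 = 18;  s_189 = 26
  s_190 = 168;  s_191 = 249;  s_192 = 233;  s_193 = 170;  s_194 = 226;  s_195 = 102
  s_196 = 55;  s_197 = 89;  s_198 = 242;  s_199 = 30
s_200 = 21·30 + 211·242 + 165·89 + 89·55 = 104
s_201 = 21·104 + 211·30 + 165·242 + 89·89 = 45

45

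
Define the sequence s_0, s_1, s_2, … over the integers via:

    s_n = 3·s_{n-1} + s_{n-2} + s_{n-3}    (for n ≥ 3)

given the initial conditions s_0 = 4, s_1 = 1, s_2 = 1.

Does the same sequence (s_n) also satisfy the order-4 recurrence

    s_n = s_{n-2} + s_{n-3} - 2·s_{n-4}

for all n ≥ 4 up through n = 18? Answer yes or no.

Terms s_0..s_18: 4, 1, 1, 8, 26, 87, 295, 998, 3376, 11421, 38637, 130708, 442182, 1495891, 5060563, 17119762, 57915740, 195927545, 662818137
n=4: candidate gives -6, actual s_4 = 26 ✗

no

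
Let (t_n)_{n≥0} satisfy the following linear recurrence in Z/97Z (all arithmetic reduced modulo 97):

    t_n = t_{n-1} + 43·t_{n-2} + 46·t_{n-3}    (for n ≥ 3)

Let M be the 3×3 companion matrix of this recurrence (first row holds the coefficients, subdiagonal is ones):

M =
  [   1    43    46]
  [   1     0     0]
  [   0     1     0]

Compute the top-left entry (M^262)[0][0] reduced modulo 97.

(M^262)[0][0] is the top entry after applying M 262 times to the unit state (1, 0, 0). Equivalently it is h_{264} for the auxiliary sequence (h_n) obeying the same recurrence with h_2 = 1 and h_i = 0 for 0 ≤ i < 2:
h_3 = 1·1 + 43·0 + 46·0 = 1
h_4 = 1·1 + 43·1 + 46·0 = 44
h_5 = 1·44 + 43·1 + 46·1 = 36
h_6 = 1·36 + 43·44 + 46·1 = 34
h_7 = 1·34 + 43·36 + 46·44 = 17
h_8 = 1·17 + 43·34 + 46·36 = 31
Continuing the recurrence:
  h_9 = 95;  h_10 = 76;  h_11 = 58;  h_12 = 33;  h_13 = 9;  h_14 = 22
  h_15 = 84;  h_16 = 86;  h_17 = 54;  h_18 = 50;  h_19 = 23;  h_20 = 1
  h_21 = 89;  h_22 = 26;  h_23 = 19;  h_24 = 90;  h_25 = 66;  h_26 = 57
  h_27 = 51;  h_28 = 9;  h_29 = 71;  h_30 = 88;  h_31 = 63;  h_32 = 32
  h_33 = 96;  h_34 = 5;  h_35 = 76;  h_36 = 51;  h_37 = 57;  h_38 = 23
  h_39 = 67;  h_40 = 89;  h_41 = 51;  h_42 = 73;  h_43 = 55;  h_44 = 11
  h_45 = 11;  h_46 = 7;  h_47 = 16;  h_48 = 47;  h_49 = 87;  h_50 = 31
  h_51 = 17;  h_52 = 17;  h_53 = 40;  h_54 = 1;  h_55 = 78;  h_56 = 21
  h_57 = 26;  h_58 = 55;  h_59 = 5;  h_60 = 74;  h_61 = 6;  h_62 = 23
  h_63 = 96;  h_64 = 3;  h_65 = 48;  h_66 = 34;  h_67 = 5;  h_68 = 86
  h_69 = 22;  h_70 = 70;  h_71 = 25;  h_72 = 70;  h_73 = 0;  h_74 = 86
  h_75 = 8;  h_76 = 20;  h_77 = 52;  h_78 = 19;  h_79 = 71;  h_80 = 79
  h_81 = 29;  h_82 = 96;  h_83 = 30;  h_84 = 60;  h_85 = 43;  h_86 = 26
  h_87 = 76;  h_88 = 68;  h_89 = 70;  h_90 = 88;  h_91 = 18;  h_92 = 38
  h_93 = 10;  h_94 = 47;  h_95 = 91;  h_96 = 50;  h_97 = 14;  h_98 = 45
  h_99 = 37;  h_100 = 94;  h_101 = 69;  h_102 = 90;  h_103 = 9;  h_104 = 69
  h_105 = 37;  h_106 = 23;  h_107 = 35;  h_108 = 10;  h_109 = 51;  h_110 = 54
  h_111 = 88;  h_112 = 3;  h_113 = 63;  h_114 = 69;  h_115 = 6;  h_116 = 51
  h_117 = 88;  h_118 = 35;  h_119 = 54;  h_120 = 78;  h_121 = 33;  h_122 = 51
  h_123 = 14;  h_124 = 39;  h_125 = 77;  h_126 = 70;  h_127 = 34;  h_128 = 87
  h_129 = 16;  h_130 = 83;  h_131 = 20;  h_132 = 57;  h_133 = 79;  h_134 = 55
  h_135 = 60;  h_136 = 45;  h_137 = 14;  h_138 = 53;  h_139 = 9;  h_140 = 22
  h_141 = 34;  h_142 = 36;  h_143 = 85;  h_144 = 93;  h_145 = 69;  h_146 = 24
  h_147 = 91;  h_148 = 29;  h_149 = 2;  h_150 = 3;  h_151 = 65;  h_152 = 92
  h_153 = 18;  h_154 = 77;  h_155 = 39;  h_156 = 7;  h_157 = 85;  h_158 = 46
  h_159 = 46;  h_160 = 17;  h_161 = 37;  h_162 = 71;  h_163 = 19;  h_164 = 21
  h_165 = 30;  h_166 = 61;  h_167 = 86;  h_168 = 15;  h_169 = 20;  h_170 = 62
  h_171 = 60;  h_172 = 57;  h_173 = 57;  h_174 = 30;  h_175 = 59;  h_176 = 91
  h_177 = 31;  h_178 = 62;  h_179 = 52;  h_180 = 70;  h_181 = 17;  h_182 = 84
  h_183 = 58;  h_184 = 87;  h_185 = 43;  h_186 = 50;  h_187 = 81;  h_188 = 38
  h_189 = 1;  h_190 = 26;  h_191 = 71;  h_192 = 71;  h_193 = 52;  h_194 = 66
  h_195 = 39;  h_196 = 31;  h_197 = 88;  h_198 = 14;  h_199 = 83;  h_200 = 77
  h_201 = 22;  h_202 = 70;  h_203 = 96;  h_204 = 44;  h_205 = 20;  h_206 = 23
  h_207 = 94;  h_208 = 63;  h_209 = 22;  h_210 = 71;  h_211 = 35;  h_212 = 26
  h_213 = 44;  h_214 = 56;  h_215 = 40;  h_216 = 10;  h_217 = 38;  h_218 = 77
  h_219 = 37;  h_220 = 52;  h_221 = 44;  h_222 = 5;  h_223 = 21;  h_224 = 29
  h_225 = 95;  h_226 = 77;  h_227 = 64;  h_228 = 82;  h_229 = 71;  h_230 = 42
  h_231 = 77;  h_232 = 8;  h_233 = 13;  h_234 = 19;  h_235 = 73;  h_236 = 33
  h_237 = 69;  h_238 = 93;  h_239 = 19;  h_240 = 14;  h_241 = 65;  h_242 = 86
  h_243 = 33;  h_244 = 28;  h_245 = 68;  h_246 = 74;  h_247 = 18;  h_248 = 23
  h_249 = 30;  h_250 = 4;  h_251 = 24;  h_252 = 24;  h_253 = 76;  h_254 = 78
  h_255 = 85;  h_256 = 48;  h_257 = 16;  h_258 = 73;  h_259 = 59;  h_260 = 54
  h_261 = 32;  h_262 = 24
h_263 = 1·24 + 43·32 + 46·54 = 4
h_264 = 1·4 + 43·24 + 46·32 = 83

83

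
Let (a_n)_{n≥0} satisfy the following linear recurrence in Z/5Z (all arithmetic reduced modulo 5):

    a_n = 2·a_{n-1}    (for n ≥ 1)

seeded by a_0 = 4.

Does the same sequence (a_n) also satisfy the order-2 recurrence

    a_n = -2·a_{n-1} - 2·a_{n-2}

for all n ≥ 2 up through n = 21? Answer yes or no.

yes

Terms a_0..a_21: 4, 3, 1, 2, 4, 3, 1, 2, 4, 3, 1, 2, 4, 3, 1, 2, 4, 3, 1, 2, 4, 3
n=2: candidate gives 1, actual a_2 = 1 ✓
n=3: candidate gives 2, actual a_3 = 2 ✓
n=4: candidate gives 4, actual a_4 = 4 ✓
n=5: candidate gives 3, actual a_5 = 3 ✓
n=6: candidate gives 1, actual a_6 = 1 ✓
n=7: candidate gives 2, actual a_7 = 2 ✓
n=8: candidate gives 4, actual a_8 = 4 ✓
n=9: candidate gives 3, actual a_9 = 3 ✓
n=10: candidate gives 1, actual a_10 = 1 ✓
n=11: candidate gives 2, actual a_11 = 2 ✓
n=12: candidate gives 4, actual a_12 = 4 ✓
n=13: candidate gives 3, actual a_13 = 3 ✓
n=14: candidate gives 1, actual a_14 = 1 ✓
n=15: candidate gives 2, actual a_15 = 2 ✓
n=16: candidate gives 4, actual a_16 = 4 ✓
n=17: candidate gives 3, actual a_17 = 3 ✓
n=18: candidate gives 1, actual a_18 = 1 ✓
n=19: candidate gives 2, actual a_19 = 2 ✓
n=20: candidate gives 4, actual a_20 = 4 ✓
n=21: candidate gives 3, actual a_21 = 3 ✓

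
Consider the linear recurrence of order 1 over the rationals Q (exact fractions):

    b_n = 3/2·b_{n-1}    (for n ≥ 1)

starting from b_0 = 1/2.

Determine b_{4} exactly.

b_1 = 3/2·1/2 = 3/4
b_2 = 3/2·3/4 = 9/8
b_3 = 3/2·9/8 = 27/16
b_4 = 3/2·27/16 = 81/32

81/32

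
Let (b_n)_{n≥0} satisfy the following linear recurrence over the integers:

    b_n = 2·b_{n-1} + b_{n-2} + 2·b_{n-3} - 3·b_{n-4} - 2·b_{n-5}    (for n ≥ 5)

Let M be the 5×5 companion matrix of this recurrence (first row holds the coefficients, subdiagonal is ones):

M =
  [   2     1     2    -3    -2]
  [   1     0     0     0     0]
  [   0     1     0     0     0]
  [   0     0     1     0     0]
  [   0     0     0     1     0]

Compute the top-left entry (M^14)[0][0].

(M^14)[0][0] is the top entry after applying M 14 times to the unit state (1, 0, 0, 0, 0). Equivalently it is h_{18} for the auxiliary sequence (h_n) obeying the same recurrence with h_4 = 1 and h_i = 0 for 0 ≤ i < 4:
h_5 = 2·1 + 1·0 + 2·0 + -3·0 + -2·0 = 2
h_6 = 2·2 + 1·1 + 2·0 + -3·0 + -2·0 = 5
h_7 = 2·5 + 1·2 + 2·1 + -3·0 + -2·0 = 14
h_8 = 2·14 + 1·5 + 2·2 + -3·1 + -2·0 = 34
h_9 = 2·34 + 1·14 + 2·5 + -3·2 + -2·1 = 84
h_10 = 2·84 + 1·34 + 2·14 + -3·5 + -2·2 = 211
h_11 = 2·211 + 1·84 + 2·34 + -3·14 + -2·5 = 522
h_12 = 2·522 + 1·211 + 2·84 + -3·34 + -2·14 = 1293
h_13 = 2·1293 + 1·522 + 2·211 + -3·84 + -2·34 = 3210
h_14 = 2·3210 + 1·1293 + 2·522 + -3·211 + -2·84 = 7956
h_15 = 2·7956 + 1·3210 + 2·1293 + -3·522 + -2·211 = 19720
h_16 = 2·19720 + 1·7956 + 2·3210 + -3·1293 + -2·522 = 48893
h_17 = 2·48893 + 1·19720 + 2·7956 + -3·3210 + -2·1293 = 121202
h_18 = 2·121202 + 1·48893 + 2·19720 + -3·7956 + -2·3210 = 300449

300449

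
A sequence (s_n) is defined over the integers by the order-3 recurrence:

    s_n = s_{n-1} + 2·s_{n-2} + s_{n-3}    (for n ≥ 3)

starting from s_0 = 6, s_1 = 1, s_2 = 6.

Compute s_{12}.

s_3 = 1·6 + 2·1 + 1·6 = 14
s_4 = 1·14 + 2·6 + 1·1 = 27
s_5 = 1·27 + 2·14 + 1·6 = 61
s_6 = 1·61 + 2·27 + 1·14 = 129
s_7 = 1·129 + 2·61 + 1·27 = 278
s_8 = 1·278 + 2·129 + 1·61 = 597
s_9 = 1·597 + 2·278 + 1·129 = 1282
s_10 = 1·1282 + 2·597 + 1·278 = 2754
s_11 = 1·2754 + 2·1282 + 1·597 = 5915
s_12 = 1·5915 + 2·2754 + 1·1282 = 12705

12705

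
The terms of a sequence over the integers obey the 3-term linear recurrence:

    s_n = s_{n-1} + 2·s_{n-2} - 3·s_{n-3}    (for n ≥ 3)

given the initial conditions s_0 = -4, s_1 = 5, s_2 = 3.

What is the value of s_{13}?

s_3 = 1·3 + 2·5 + -3·-4 = 25
s_4 = 1·25 + 2·3 + -3·5 = 16
s_5 = 1·16 + 2·25 + -3·3 = 57
s_6 = 1·57 + 2·16 + -3·25 = 14
s_7 = 1·14 + 2·57 + -3·16 = 80
s_8 = 1·80 + 2·14 + -3·57 = -63
s_9 = 1·-63 + 2·80 + -3·14 = 55
s_10 = 1·55 + 2·-63 + -3·80 = -311
s_11 = 1·-311 + 2·55 + -3·-63 = -12
s_12 = 1·-12 + 2·-311 + -3·55 = -799
s_13 = 1·-799 + 2·-12 + -3·-311 = 110

110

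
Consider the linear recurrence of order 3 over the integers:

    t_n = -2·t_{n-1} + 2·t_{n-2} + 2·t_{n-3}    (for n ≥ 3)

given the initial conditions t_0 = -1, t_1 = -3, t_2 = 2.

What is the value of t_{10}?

5736

t_3 = -2·2 + 2·-3 + 2·-1 = -12
t_4 = -2·-12 + 2·2 + 2·-3 = 22
t_5 = -2·22 + 2·-12 + 2·2 = -64
t_6 = -2·-64 + 2·22 + 2·-12 = 148
t_7 = -2·148 + 2·-64 + 2·22 = -380
t_8 = -2·-380 + 2·148 + 2·-64 = 928
t_9 = -2·928 + 2·-380 + 2·148 = -2320
t_10 = -2·-2320 + 2·928 + 2·-380 = 5736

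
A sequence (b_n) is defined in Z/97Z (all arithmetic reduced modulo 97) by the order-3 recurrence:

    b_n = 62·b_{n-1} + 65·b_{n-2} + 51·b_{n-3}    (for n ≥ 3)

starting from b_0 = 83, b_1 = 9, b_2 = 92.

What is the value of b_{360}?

24

b_3 = 62·92 + 65·9 + 51·83 = 46
b_4 = 62·46 + 65·92 + 51·9 = 76
b_5 = 62·76 + 65·46 + 51·92 = 75
b_6 = 62·75 + 65·76 + 51·46 = 5
b_7 = 62·5 + 65·75 + 51·76 = 40
b_8 = 62·40 + 65·5 + 51·75 = 34
b_9 = 62·34 + 65·40 + 51·5 = 16
b_10 = 62·16 + 65·34 + 51·40 = 4
b_11 = 62·4 + 65·16 + 51·34 = 15
b_12 = 62·15 + 65·4 + 51·16 = 66
b_13 = 62·66 + 65·15 + 51·4 = 33
b_14 = 62·33 + 65·66 + 51·15 = 20
b_15 = 62·20 + 65·33 + 51·66 = 58
b_16 = 62·58 + 65·20 + 51·33 = 80
b_17 = 62·80 + 65·58 + 51·20 = 50
b_18 = 62·50 + 65·80 + 51·58 = 6
b_19 = 62·6 + 65·50 + 51·80 = 39
b_20 = 62·39 + 65·6 + 51·50 = 23
b_21 = 62·23 + 65·39 + 51·6 = 96
b_22 = 62·96 + 65·23 + 51·39 = 27
b_23 = 62·27 + 65·96 + 51·23 = 66
b_24 = 62·66 + 65·27 + 51·96 = 73
b_25 = 62·73 + 65·66 + 51·27 = 8
b_26 = 62·8 + 65·73 + 51·66 = 71
b_27 = 62·71 + 65·8 + 51·73 = 12
b_28 = 62·12 + 65·71 + 51·8 = 44
b_29 = 62·44 + 65·12 + 51·71 = 48
b_30 = 62·48 + 65·44 + 51·12 = 46
b_31 = 62·46 + 65·48 + 51·44 = 68
b_32 = 62·68 + 65·46 + 51·48 = 51
b_33 = 62·51 + 65·68 + 51·46 = 34
b_34 = 62·34 + 65·51 + 51·68 = 64
b_35 = 62·64 + 65·34 + 51·51 = 49
b_36 = 62·49 + 65·64 + 51·34 = 8
b_37 = 62·8 + 65·49 + 51·64 = 58
b_38 = 62·58 + 65·8 + 51·49 = 19
b_39 = 62·19 + 65·58 + 51·8 = 21
b_40 = 62·21 + 65·19 + 51·58 = 63
b_41 = 62·63 + 65·21 + 51·19 = 32
b_42 = 62·32 + 65·63 + 51·21 = 69
b_43 = 62·69 + 65·32 + 51·63 = 65
b_44 = 62·65 + 65·69 + 51·32 = 59
b_45 = 62·59 + 65·65 + 51·69 = 53
b_46 = 62·53 + 65·59 + 51·65 = 57
b_47 = 62·57 + 65·53 + 51·59 = 94
b_48 = 62·94 + 65·57 + 51·53 = 14
b_49 = 62·14 + 65·94 + 51·57 = 88
b_50 = 62·88 + 65·14 + 51·94 = 5
b_51 = 62·5 + 65·88 + 51·14 = 51
b_52 = 62·51 + 65·5 + 51·88 = 21
b_53 = 62·21 + 65·51 + 51·5 = 22
b_54 = 62·22 + 65·21 + 51·51 = 92
b_55 = 62·92 + 65·22 + 51·21 = 57
b_56 = 62·57 + 65·92 + 51·22 = 63
b_57 = 62·63 + 65·57 + 51·92 = 81
b_58 = 62·81 + 65·63 + 51·57 = 93
b_59 = 62·93 + 65·81 + 51·63 = 82
b_60 = 62·82 + 65·93 + 51·81 = 31
b_61 = 62·31 + 65·82 + 51·93 = 64
b_62 = 62·64 + 65·31 + 51·82 = 77
b_63 = 62·77 + 65·64 + 51·31 = 39
b_64 = 62·39 + 65·77 + 51·64 = 17
b_65 = 62·17 + 65·39 + 51·77 = 47
b_66 = 62·47 + 65·17 + 51·39 = 91
b_67 = 62·91 + 65·47 + 51·17 = 58
b_68 = 62·58 + 65·91 + 51·47 = 74
b_69 = 62·74 + 65·58 + 51·91 = 1
b_70 = 62·1 + 65·74 + 51·58 = 70
b_71 = 62·70 + 65·1 + 51·74 = 31
b_72 = 62·31 + 65·70 + 51·1 = 24
b_73 = 62·24 + 65·31 + 51·70 = 89
b_74 = 62·89 + 65·24 + 51·31 = 26
b_75 = 62·26 + 65·89 + 51·24 = 85
b_76 = 62·85 + 65·26 + 51·89 = 53
b_77 = 62·53 + 65·85 + 51·26 = 49
b_78 = 62·49 + 65·53 + 51·85 = 51
b_79 = 62·51 + 65·49 + 51·53 = 29
b_80 = 62·29 + 65·51 + 51·49 = 46
b_81 = 62·46 + 65·29 + 51·51 = 63
b_82 = 62·63 + 65·46 + 51·29 = 33
b_83 = 62·33 + 65·63 + 51·46 = 48
b_84 = 62·48 + 65·33 + 51·63 = 89
b_85 = 62·89 + 65·48 + 51·33 = 39
b_86 = 62·39 + 65·89 + 51·48 = 78
b_87 = 62·78 + 65·39 + 51·89 = 76
b_88 = 62·76 + 65·78 + 51·39 = 34
b_89 = 62·34 + 65·76 + 51·78 = 65
b_90 = 62·65 + 65·34 + 51·76 = 28
b_91 = 62·28 + 65·65 + 51·34 = 32
b_92 = 62·32 + 65·28 + 51·65 = 38
b_93 = 62·38 + 65·32 + 51·28 = 44
b_94 = 62·44 + 65·38 + 51·32 = 40
b_95 = 62·40 + 65·44 + 51·38 = 3
b_96 = 62·3 + 65·40 + 51·44 = 83
b_97 = 62·83 + 65·3 + 51·40 = 9
b_98 = 62·9 + 65·83 + 51·3 = 92
(b_96, b_97, b_98) = (83, 9, 92) = (b_0, b_1, b_2), so the sequence has period 96.
360 ≡ 72 (mod 96), hence b_360 = b_72 = 24.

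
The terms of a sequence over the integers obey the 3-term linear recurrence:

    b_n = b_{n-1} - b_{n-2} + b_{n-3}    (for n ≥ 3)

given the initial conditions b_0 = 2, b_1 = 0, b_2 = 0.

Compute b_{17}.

0

b_3 = 1·0 + -1·0 + 1·2 = 2
b_4 = 1·2 + -1·0 + 1·0 = 2
b_5 = 1·2 + -1·2 + 1·0 = 0
b_6 = 1·0 + -1·2 + 1·2 = 0
(b_4, b_5, b_6) = (2, 0, 0) = (b_0, b_1, b_2), so the sequence has period 4.
17 ≡ 1 (mod 4), hence b_17 = b_1 = 0.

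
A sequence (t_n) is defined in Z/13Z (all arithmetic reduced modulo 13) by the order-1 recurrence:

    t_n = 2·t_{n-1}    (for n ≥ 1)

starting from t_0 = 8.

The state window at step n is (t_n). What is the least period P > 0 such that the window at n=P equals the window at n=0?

n=0: window = (8)
n=1: window = (3)
n=2: window = (6)
n=3: window = (12)
n=4: window = (11)
n=5: window = (9)
n=6: window = (5)
n=7: window = (10)
n=8: window = (7)
n=9: window = (1)
n=10: window = (2)
n=11: window = (4)
n=12: window = (8)
window at n=12 equals window at n=0 → period = 12

12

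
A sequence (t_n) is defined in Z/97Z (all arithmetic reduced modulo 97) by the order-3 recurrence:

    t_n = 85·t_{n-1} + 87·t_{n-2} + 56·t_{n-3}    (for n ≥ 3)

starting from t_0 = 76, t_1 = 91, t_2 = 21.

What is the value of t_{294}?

t_3 = 85·21 + 87·91 + 56·76 = 87
t_4 = 85·87 + 87·21 + 56·91 = 59
t_5 = 85·59 + 87·87 + 56·21 = 83
t_6 = 85·83 + 87·59 + 56·87 = 85
t_7 = 85·85 + 87·83 + 56·59 = 96
t_8 = 85·96 + 87·85 + 56·83 = 27
Continuing the recurrence:
  t_9 = 81;  t_10 = 60;  t_11 = 79;  t_12 = 78;  t_13 = 82;  t_14 = 41
  t_15 = 49;  t_16 = 5;  t_17 = 0;  t_18 = 75;  t_19 = 59;  t_20 = 94
  t_21 = 57;  t_22 = 31;  t_23 = 54;  t_24 = 3;  t_25 = 93;  t_26 = 35
  t_27 = 79;  t_28 = 30;  t_29 = 34;  t_30 = 30;  t_31 = 10;  t_32 = 29
  t_33 = 68;  t_34 = 36;  t_35 = 27;  t_36 = 20;  t_37 = 51;  t_38 = 21
  t_39 = 67;  t_40 = 96;  t_41 = 33;  t_42 = 68;  t_43 = 59;  t_44 = 72
  t_45 = 26;  t_46 = 41;  t_47 = 79;  t_48 = 1;  t_49 = 39;  t_50 = 66
  t_51 = 38;  t_52 = 1;  t_53 = 6;  t_54 = 9;  t_55 = 82;  t_56 = 38
  t_57 = 4;  t_58 = 90;  t_59 = 38;  t_60 = 32;  t_61 = 8;  t_62 = 63
  t_63 = 83;  t_64 = 83;  t_65 = 53;  t_66 = 78;  t_67 = 78;  t_68 = 88
  t_69 = 10;  t_70 = 70;  t_71 = 11;  t_72 = 19;  t_73 = 90;  t_74 = 25
  t_75 = 58;  t_76 = 20;  t_77 = 95;  t_78 = 65;  t_79 = 69;  t_80 = 59
  t_81 = 11;  t_82 = 38;  t_83 = 22;  t_84 = 69;  t_85 = 13;  t_86 = 95
  t_87 = 72;  t_88 = 78;  t_89 = 75;  t_90 = 24;  t_91 = 32;  t_92 = 84
  t_93 = 16;  t_94 = 81;  t_95 = 80;  t_96 = 96;  t_97 = 62;  t_98 = 60
  t_99 = 59;  t_100 = 30;  t_101 = 82;  t_102 = 80;  t_103 = 94;  t_104 = 45
  t_105 = 90;  t_106 = 48;  t_107 = 74;  t_108 = 83;  t_109 = 79;  t_110 = 38
  t_111 = 7;  t_112 = 80;  t_113 = 31;  t_114 = 93;  t_115 = 47;  t_116 = 48
  t_117 = 88;  t_118 = 29;  t_119 = 5;  t_120 = 19;  t_121 = 85;  t_122 = 40
  t_123 = 25;  t_124 = 83;  t_125 = 24;  t_126 = 88;  t_127 = 54;  t_128 = 10
  t_129 = 0;  t_130 = 14;  t_131 = 4;  t_132 = 6;  t_133 = 90;  t_134 = 54
  t_135 = 49;  t_136 = 32;  t_137 = 16;  t_138 = 1;  t_139 = 68;  t_140 = 70
  t_141 = 88;  t_142 = 15;  t_143 = 47;  t_144 = 43;  t_145 = 48;  t_146 = 74
  t_147 = 70;  t_148 = 41;  t_149 = 42;  t_150 = 96;  t_151 = 45;  t_152 = 76
  t_153 = 37;  t_154 = 55;  t_155 = 25;  t_156 = 58;  t_157 = 0;  t_158 = 44
  t_159 = 4;  t_160 = 94;  t_161 = 35;  t_162 = 28;  t_163 = 19;  t_164 = 94
  t_165 = 56;  t_166 = 34;  t_167 = 28;  t_168 = 35;  t_169 = 40;  t_170 = 59
  t_171 = 76;  t_172 = 59;  t_173 = 90;  t_174 = 64;  t_175 = 84;  t_176 = 94
  t_177 = 64;  t_178 = 86;  t_179 = 3;  t_180 = 69;  t_181 = 78;  t_182 = 94
  t_183 = 16;  t_184 = 35;  t_185 = 28;  t_186 = 16;  t_187 = 33;  t_188 = 42
  t_189 = 62;  t_190 = 5;  t_191 = 23;  t_192 = 42;  t_193 = 31;  t_194 = 11
  t_195 = 67;  t_196 = 46;  t_197 = 73;  t_198 = 88;  t_199 = 14;  t_200 = 33
  t_201 = 27;  t_202 = 33;  t_203 = 18;  t_204 = 93;  t_205 = 67;  t_206 = 50
  t_207 = 58;  t_208 = 34;  t_209 = 66;  t_210 = 79;  t_211 = 5;  t_212 = 33
  t_213 = 1;  t_214 = 35;  t_215 = 60;  t_216 = 53;  t_217 = 45;  t_218 = 59
  t_219 = 64;  t_220 = 95;  t_221 = 69;  t_222 = 60;  t_223 = 30;  t_224 = 91
  t_225 = 28;  t_226 = 46;  t_227 = 93;  t_228 = 89;  t_229 = 93;  t_230 = 1
  t_231 = 65;  t_232 = 53;  t_233 = 31;  t_234 = 22;  t_235 = 66;  t_236 = 45
  t_237 = 32;  t_238 = 49;  t_239 = 60;  t_240 = 0;  t_241 = 10;  t_242 = 39
  t_243 = 14;  t_244 = 2;  t_245 = 80;  t_246 = 95;  t_247 = 15;  t_248 = 52
  t_249 = 84;  t_250 = 88;  t_251 = 46;  t_252 = 71;  t_253 = 27;  t_254 = 87
  t_255 = 43;  t_256 = 29;  t_257 = 20;  t_258 = 35;  t_259 = 34;  t_260 = 71
  t_261 = 89;  t_262 = 29;  t_263 = 22;  t_264 = 65;  t_265 = 42;  t_266 = 78
  t_267 = 53;  t_268 = 63;  t_269 = 75;  t_270 = 80;  t_271 = 72;  t_272 = 14
  t_273 = 3;  t_274 = 73;  t_275 = 72;  t_276 = 29;  t_277 = 13;  t_278 = 94
  t_279 = 75;  t_280 = 52;  t_281 = 10;  t_282 = 68;  t_283 = 56;  t_284 = 81
  t_285 = 45;  t_286 = 40;  t_287 = 17;  t_288 = 73;  t_289 = 30;  t_290 = 56
  t_291 = 12;  t_292 = 6
t_293 = 85·6 + 87·12 + 56·56 = 34
t_294 = 85·34 + 87·6 + 56·12 = 10

10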